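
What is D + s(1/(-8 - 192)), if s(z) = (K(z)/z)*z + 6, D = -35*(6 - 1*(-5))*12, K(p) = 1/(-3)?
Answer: -13843/3 ≈ -4614.3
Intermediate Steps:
K(p) = -⅓
D = -4620 (D = -35*(6 + 5)*12 = -35*11*12 = -385*12 = -4620)
s(z) = 17/3 (s(z) = (-1/(3*z))*z + 6 = -⅓ + 6 = 17/3)
D + s(1/(-8 - 192)) = -4620 + 17/3 = -13843/3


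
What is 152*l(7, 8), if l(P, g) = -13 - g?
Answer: -3192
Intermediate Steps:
152*l(7, 8) = 152*(-13 - 1*8) = 152*(-13 - 8) = 152*(-21) = -3192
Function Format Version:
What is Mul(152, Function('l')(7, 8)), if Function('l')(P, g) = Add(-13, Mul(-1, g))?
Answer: -3192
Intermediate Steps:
Mul(152, Function('l')(7, 8)) = Mul(152, Add(-13, Mul(-1, 8))) = Mul(152, Add(-13, -8)) = Mul(152, -21) = -3192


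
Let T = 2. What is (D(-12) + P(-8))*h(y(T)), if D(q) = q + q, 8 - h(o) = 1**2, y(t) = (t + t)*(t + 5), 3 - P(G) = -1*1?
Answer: -140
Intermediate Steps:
P(G) = 4 (P(G) = 3 - (-1) = 3 - 1*(-1) = 3 + 1 = 4)
y(t) = 2*t*(5 + t) (y(t) = (2*t)*(5 + t) = 2*t*(5 + t))
h(o) = 7 (h(o) = 8 - 1*1**2 = 8 - 1*1 = 8 - 1 = 7)
D(q) = 2*q
(D(-12) + P(-8))*h(y(T)) = (2*(-12) + 4)*7 = (-24 + 4)*7 = -20*7 = -140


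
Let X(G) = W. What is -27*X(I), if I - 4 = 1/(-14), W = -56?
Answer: 1512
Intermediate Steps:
I = 55/14 (I = 4 + 1/(-14) = 4 - 1/14 = 55/14 ≈ 3.9286)
X(G) = -56
-27*X(I) = -27*(-56) = 1512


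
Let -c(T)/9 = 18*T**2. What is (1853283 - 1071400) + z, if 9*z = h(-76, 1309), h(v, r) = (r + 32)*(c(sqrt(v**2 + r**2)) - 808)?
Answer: -41498763975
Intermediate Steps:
c(T) = -162*T**2
h(v, r) = (32 + r)*(-808 - 162*r**2 - 162*v**2) (h(v, r) = (r + 32)*(-(162*r**2 + 162*v**2) - 808) = (32 + r)*(-(162*r**2 + 162*v**2) - 808) = (32 + r)*(-162*(r**2 + v**2) - 808) = (32 + r)*((-162*r**2 - 162*v**2) - 808) = (32 + r)*(-808 - 162*r**2 - 162*v**2))
z = -41499545858 (z = (-25856 - 5184*1309**2 - 5184*(-76)**2 - 808*1309 - 162*1309*(1309**2 + (-76)**2))/9 = (-25856 - 5184*1713481 - 5184*5776 - 1057672 - 162*1309*(1713481 + 5776))/9 = (-25856 - 8882685504 - 29942784 - 1057672 - 162*1309*1719257)/9 = (-25856 - 8882685504 - 29942784 - 1057672 - 364582200906)/9 = (1/9)*(-373495912722) = -41499545858)
(1853283 - 1071400) + z = (1853283 - 1071400) - 41499545858 = 781883 - 41499545858 = -41498763975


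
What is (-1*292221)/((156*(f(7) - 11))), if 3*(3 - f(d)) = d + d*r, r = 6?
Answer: 292221/3796 ≈ 76.981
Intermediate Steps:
f(d) = 3 - 7*d/3 (f(d) = 3 - (d + d*6)/3 = 3 - (d + 6*d)/3 = 3 - 7*d/3)
(-1*292221)/((156*(f(7) - 11))) = (-1*292221)/((156*((3 - 7/3*7) - 11))) = -292221*1/(156*((3 - 49/3) - 11)) = -292221*1/(156*(-40/3 - 11)) = -292221/(156*(-73/3)) = -292221/(-3796) = -292221*(-1/3796) = 292221/3796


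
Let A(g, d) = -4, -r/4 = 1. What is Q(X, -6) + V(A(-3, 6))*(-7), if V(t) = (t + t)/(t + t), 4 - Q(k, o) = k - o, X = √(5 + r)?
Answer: -10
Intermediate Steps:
r = -4 (r = -4*1 = -4)
X = 1 (X = √(5 - 4) = √1 = 1)
Q(k, o) = 4 + o - k (Q(k, o) = 4 - (k - o) = 4 + (o - k) = 4 + o - k)
V(t) = 1 (V(t) = (2*t)/((2*t)) = (2*t)*(1/(2*t)) = 1)
Q(X, -6) + V(A(-3, 6))*(-7) = (4 - 6 - 1*1) + 1*(-7) = (4 - 6 - 1) - 7 = -3 - 7 = -10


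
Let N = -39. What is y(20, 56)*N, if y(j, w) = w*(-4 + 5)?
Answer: -2184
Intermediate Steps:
y(j, w) = w (y(j, w) = w*1 = w)
y(20, 56)*N = 56*(-39) = -2184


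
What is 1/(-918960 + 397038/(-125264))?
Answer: -62632/57556501239 ≈ -1.0882e-6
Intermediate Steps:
1/(-918960 + 397038/(-125264)) = 1/(-918960 + 397038*(-1/125264)) = 1/(-918960 - 198519/62632) = 1/(-57556501239/62632) = -62632/57556501239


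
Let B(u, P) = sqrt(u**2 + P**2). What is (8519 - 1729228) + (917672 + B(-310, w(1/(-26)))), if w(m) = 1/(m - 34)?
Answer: -803037 + 2*sqrt(18816980794)/885 ≈ -8.0273e+5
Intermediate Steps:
w(m) = 1/(-34 + m)
B(u, P) = sqrt(P**2 + u**2)
(8519 - 1729228) + (917672 + B(-310, w(1/(-26)))) = (8519 - 1729228) + (917672 + sqrt((1/(-34 + 1/(-26)))**2 + (-310)**2)) = -1720709 + (917672 + sqrt((1/(-34 - 1/26))**2 + 96100)) = -1720709 + (917672 + sqrt((1/(-885/26))**2 + 96100)) = -1720709 + (917672 + sqrt((-26/885)**2 + 96100)) = -1720709 + (917672 + sqrt(676/783225 + 96100)) = -1720709 + (917672 + sqrt(75267923176/783225)) = -1720709 + (917672 + 2*sqrt(18816980794)/885) = -803037 + 2*sqrt(18816980794)/885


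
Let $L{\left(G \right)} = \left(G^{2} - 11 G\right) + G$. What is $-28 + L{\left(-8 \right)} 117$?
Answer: $16820$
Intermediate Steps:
$L{\left(G \right)} = G^{2} - 10 G$
$-28 + L{\left(-8 \right)} 117 = -28 + - 8 \left(-10 - 8\right) 117 = -28 + \left(-8\right) \left(-18\right) 117 = -28 + 144 \cdot 117 = -28 + 16848 = 16820$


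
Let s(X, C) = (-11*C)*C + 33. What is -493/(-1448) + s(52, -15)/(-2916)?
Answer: 414467/351864 ≈ 1.1779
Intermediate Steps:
s(X, C) = 33 - 11*C**2 (s(X, C) = -11*C**2 + 33 = 33 - 11*C**2)
-493/(-1448) + s(52, -15)/(-2916) = -493/(-1448) + (33 - 11*(-15)**2)/(-2916) = -493*(-1/1448) + (33 - 11*225)*(-1/2916) = 493/1448 + (33 - 2475)*(-1/2916) = 493/1448 - 2442*(-1/2916) = 493/1448 + 407/486 = 414467/351864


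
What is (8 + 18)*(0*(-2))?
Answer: 0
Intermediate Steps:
(8 + 18)*(0*(-2)) = 26*0 = 0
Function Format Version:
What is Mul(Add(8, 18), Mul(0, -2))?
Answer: 0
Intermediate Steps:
Mul(Add(8, 18), Mul(0, -2)) = Mul(26, 0) = 0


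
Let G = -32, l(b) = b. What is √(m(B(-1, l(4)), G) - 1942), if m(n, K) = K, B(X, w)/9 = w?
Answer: I*√1974 ≈ 44.43*I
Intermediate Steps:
B(X, w) = 9*w
√(m(B(-1, l(4)), G) - 1942) = √(-32 - 1942) = √(-1974) = I*√1974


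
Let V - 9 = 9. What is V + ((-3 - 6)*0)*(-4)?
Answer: 18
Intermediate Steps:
V = 18 (V = 9 + 9 = 18)
V + ((-3 - 6)*0)*(-4) = 18 + ((-3 - 6)*0)*(-4) = 18 - 9*0*(-4) = 18 + 0*(-4) = 18 + 0 = 18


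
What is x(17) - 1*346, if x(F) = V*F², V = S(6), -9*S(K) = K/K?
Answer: -3403/9 ≈ -378.11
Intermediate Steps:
S(K) = -⅑ (S(K) = -K/(9*K) = -⅑*1 = -⅑)
V = -⅑ ≈ -0.11111
x(F) = -F²/9
x(17) - 1*346 = -⅑*17² - 1*346 = -⅑*289 - 346 = -289/9 - 346 = -3403/9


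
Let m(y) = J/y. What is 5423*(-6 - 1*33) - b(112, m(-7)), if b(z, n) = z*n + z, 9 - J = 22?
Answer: -211817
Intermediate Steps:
J = -13 (J = 9 - 1*22 = 9 - 22 = -13)
m(y) = -13/y
b(z, n) = z + n*z (b(z, n) = n*z + z = z + n*z)
5423*(-6 - 1*33) - b(112, m(-7)) = 5423*(-6 - 1*33) - 112*(1 - 13/(-7)) = 5423*(-6 - 33) - 112*(1 - 13*(-1/7)) = 5423*(-39) - 112*(1 + 13/7) = -211497 - 112*20/7 = -211497 - 1*320 = -211497 - 320 = -211817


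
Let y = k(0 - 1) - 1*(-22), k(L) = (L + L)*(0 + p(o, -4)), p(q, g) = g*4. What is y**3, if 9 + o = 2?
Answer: 157464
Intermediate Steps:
o = -7 (o = -9 + 2 = -7)
p(q, g) = 4*g
k(L) = -32*L (k(L) = (L + L)*(0 + 4*(-4)) = (2*L)*(0 - 16) = (2*L)*(-16) = -32*L)
y = 54 (y = -32*(0 - 1) - 1*(-22) = -32*(-1) + 22 = 32 + 22 = 54)
y**3 = 54**3 = 157464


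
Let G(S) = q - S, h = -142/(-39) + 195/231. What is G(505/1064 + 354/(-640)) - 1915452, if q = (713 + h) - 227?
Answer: -34963825495031/18258240 ≈ -1.9150e+6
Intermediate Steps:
h = 13469/3003 (h = -142*(-1/39) + 195*(1/231) = 142/39 + 65/77 = 13469/3003 ≈ 4.4852)
q = 1472927/3003 (q = (713 + 13469/3003) - 227 = 2154608/3003 - 227 = 1472927/3003 ≈ 490.49)
G(S) = 1472927/3003 - S
G(505/1064 + 354/(-640)) - 1915452 = (1472927/3003 - (505/1064 + 354/(-640))) - 1915452 = (1472927/3003 - (505*(1/1064) + 354*(-1/640))) - 1915452 = (1472927/3003 - (505/1064 - 177/320)) - 1915452 = (1472927/3003 - 1*(-3341/42560)) - 1915452 = (1472927/3003 + 3341/42560) - 1915452 = 8956829449/18258240 - 1915452 = -34963825495031/18258240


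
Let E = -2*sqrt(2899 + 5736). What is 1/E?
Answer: -sqrt(8635)/17270 ≈ -0.0053807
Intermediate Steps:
E = -2*sqrt(8635) ≈ -185.85
1/E = 1/(-2*sqrt(8635)) = -sqrt(8635)/17270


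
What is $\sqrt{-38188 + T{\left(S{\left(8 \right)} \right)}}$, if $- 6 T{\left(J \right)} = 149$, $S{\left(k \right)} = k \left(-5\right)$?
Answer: $\frac{i \sqrt{1375662}}{6} \approx 195.48 i$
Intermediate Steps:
$S{\left(k \right)} = - 5 k$
$T{\left(J \right)} = - \frac{149}{6}$ ($T{\left(J \right)} = \left(- \frac{1}{6}\right) 149 = - \frac{149}{6}$)
$\sqrt{-38188 + T{\left(S{\left(8 \right)} \right)}} = \sqrt{-38188 - \frac{149}{6}} = \sqrt{- \frac{229277}{6}} = \frac{i \sqrt{1375662}}{6}$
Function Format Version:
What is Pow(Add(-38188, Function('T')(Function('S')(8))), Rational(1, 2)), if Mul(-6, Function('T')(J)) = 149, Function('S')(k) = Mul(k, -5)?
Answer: Mul(Rational(1, 6), I, Pow(1375662, Rational(1, 2))) ≈ Mul(195.48, I)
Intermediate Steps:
Function('S')(k) = Mul(-5, k)
Function('T')(J) = Rational(-149, 6) (Function('T')(J) = Mul(Rational(-1, 6), 149) = Rational(-149, 6))
Pow(Add(-38188, Function('T')(Function('S')(8))), Rational(1, 2)) = Pow(Add(-38188, Rational(-149, 6)), Rational(1, 2)) = Pow(Rational(-229277, 6), Rational(1, 2)) = Mul(Rational(1, 6), I, Pow(1375662, Rational(1, 2)))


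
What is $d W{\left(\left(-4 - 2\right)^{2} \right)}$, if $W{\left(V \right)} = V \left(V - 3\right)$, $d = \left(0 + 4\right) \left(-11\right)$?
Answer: $-52272$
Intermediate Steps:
$d = -44$ ($d = 4 \left(-11\right) = -44$)
$W{\left(V \right)} = V \left(-3 + V\right)$
$d W{\left(\left(-4 - 2\right)^{2} \right)} = - 44 \left(-4 - 2\right)^{2} \left(-3 + \left(-4 - 2\right)^{2}\right) = - 44 \left(-6\right)^{2} \left(-3 + \left(-6\right)^{2}\right) = - 44 \cdot 36 \left(-3 + 36\right) = - 44 \cdot 36 \cdot 33 = \left(-44\right) 1188 = -52272$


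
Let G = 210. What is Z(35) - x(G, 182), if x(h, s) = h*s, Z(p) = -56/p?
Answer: -191108/5 ≈ -38222.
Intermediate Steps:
Z(35) - x(G, 182) = -56/35 - 210*182 = -56*1/35 - 1*38220 = -8/5 - 38220 = -191108/5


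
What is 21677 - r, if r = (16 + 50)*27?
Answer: 19895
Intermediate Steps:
r = 1782 (r = 66*27 = 1782)
21677 - r = 21677 - 1*1782 = 21677 - 1782 = 19895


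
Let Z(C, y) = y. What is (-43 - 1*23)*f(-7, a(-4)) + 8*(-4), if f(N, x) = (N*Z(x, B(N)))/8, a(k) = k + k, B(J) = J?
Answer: -1745/4 ≈ -436.25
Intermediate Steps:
a(k) = 2*k
f(N, x) = N**2/8 (f(N, x) = (N*N)/8 = N**2*(1/8) = N**2/8)
(-43 - 1*23)*f(-7, a(-4)) + 8*(-4) = (-43 - 1*23)*((1/8)*(-7)**2) + 8*(-4) = (-43 - 23)*((1/8)*49) - 32 = -66*49/8 - 32 = -1617/4 - 32 = -1745/4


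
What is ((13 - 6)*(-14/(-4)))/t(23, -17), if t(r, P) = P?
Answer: -49/34 ≈ -1.4412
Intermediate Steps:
((13 - 6)*(-14/(-4)))/t(23, -17) = ((13 - 6)*(-14/(-4)))/(-17) = (7*(-14*(-¼)))*(-1/17) = (7*(7/2))*(-1/17) = (49/2)*(-1/17) = -49/34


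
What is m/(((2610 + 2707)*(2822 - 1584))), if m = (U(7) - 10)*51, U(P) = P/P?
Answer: -459/6582446 ≈ -6.9731e-5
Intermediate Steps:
U(P) = 1
m = -459 (m = (1 - 10)*51 = -9*51 = -459)
m/(((2610 + 2707)*(2822 - 1584))) = -459*1/((2610 + 2707)*(2822 - 1584)) = -459/(5317*1238) = -459/6582446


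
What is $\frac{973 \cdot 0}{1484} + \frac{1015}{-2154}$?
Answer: $- \frac{1015}{2154} \approx -0.47122$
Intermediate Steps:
$\frac{973 \cdot 0}{1484} + \frac{1015}{-2154} = 0 \cdot \frac{1}{1484} + 1015 \left(- \frac{1}{2154}\right) = 0 - \frac{1015}{2154} = - \frac{1015}{2154}$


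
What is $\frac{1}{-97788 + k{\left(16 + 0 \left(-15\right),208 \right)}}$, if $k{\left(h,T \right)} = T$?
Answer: $- \frac{1}{97580} \approx -1.0248 \cdot 10^{-5}$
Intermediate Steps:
$\frac{1}{-97788 + k{\left(16 + 0 \left(-15\right),208 \right)}} = \frac{1}{-97788 + 208} = \frac{1}{-97580} = - \frac{1}{97580}$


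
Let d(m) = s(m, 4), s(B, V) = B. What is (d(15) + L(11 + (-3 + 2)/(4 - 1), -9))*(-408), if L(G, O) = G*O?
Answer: 33048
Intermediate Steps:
d(m) = m
(d(15) + L(11 + (-3 + 2)/(4 - 1), -9))*(-408) = (15 + (11 + (-3 + 2)/(4 - 1))*(-9))*(-408) = (15 + (11 - 1/3)*(-9))*(-408) = (15 + (11 - 1*⅓)*(-9))*(-408) = (15 + (11 - ⅓)*(-9))*(-408) = (15 + (32/3)*(-9))*(-408) = (15 - 96)*(-408) = -81*(-408) = 33048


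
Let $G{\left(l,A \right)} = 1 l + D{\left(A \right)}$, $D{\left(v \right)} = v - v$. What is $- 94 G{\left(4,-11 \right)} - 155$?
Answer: $-531$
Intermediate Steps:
$D{\left(v \right)} = 0$
$G{\left(l,A \right)} = l$ ($G{\left(l,A \right)} = 1 l + 0 = l + 0 = l$)
$- 94 G{\left(4,-11 \right)} - 155 = \left(-94\right) 4 - 155 = -376 - 155 = -531$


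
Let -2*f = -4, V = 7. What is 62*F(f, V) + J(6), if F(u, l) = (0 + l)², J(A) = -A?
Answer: 3032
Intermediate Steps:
f = 2 (f = -½*(-4) = 2)
F(u, l) = l²
62*F(f, V) + J(6) = 62*7² - 1*6 = 62*49 - 6 = 3038 - 6 = 3032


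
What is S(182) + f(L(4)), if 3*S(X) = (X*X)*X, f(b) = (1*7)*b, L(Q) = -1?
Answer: 6028547/3 ≈ 2.0095e+6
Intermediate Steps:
f(b) = 7*b
S(X) = X³/3 (S(X) = ((X*X)*X)/3 = (X²*X)/3 = X³/3)
S(182) + f(L(4)) = (⅓)*182³ + 7*(-1) = (⅓)*6028568 - 7 = 6028568/3 - 7 = 6028547/3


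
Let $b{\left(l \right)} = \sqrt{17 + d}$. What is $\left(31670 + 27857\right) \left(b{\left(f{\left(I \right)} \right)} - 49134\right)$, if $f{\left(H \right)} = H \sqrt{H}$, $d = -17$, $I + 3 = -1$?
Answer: $-2924799618$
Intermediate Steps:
$I = -4$ ($I = -3 - 1 = -4$)
$f{\left(H \right)} = H^{\frac{3}{2}}$
$b{\left(l \right)} = 0$ ($b{\left(l \right)} = \sqrt{17 - 17} = \sqrt{0} = 0$)
$\left(31670 + 27857\right) \left(b{\left(f{\left(I \right)} \right)} - 49134\right) = \left(31670 + 27857\right) \left(0 - 49134\right) = 59527 \left(-49134\right) = -2924799618$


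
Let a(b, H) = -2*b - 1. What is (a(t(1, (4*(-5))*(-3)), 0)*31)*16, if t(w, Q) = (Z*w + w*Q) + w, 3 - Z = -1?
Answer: -64976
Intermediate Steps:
Z = 4 (Z = 3 - 1*(-1) = 3 + 1 = 4)
t(w, Q) = 5*w + Q*w (t(w, Q) = (4*w + w*Q) + w = (4*w + Q*w) + w = 5*w + Q*w)
a(b, H) = -1 - 2*b
(a(t(1, (4*(-5))*(-3)), 0)*31)*16 = ((-1 - 2*(5 + (4*(-5))*(-3)))*31)*16 = ((-1 - 2*(5 - 20*(-3)))*31)*16 = ((-1 - 2*(5 + 60))*31)*16 = ((-1 - 2*65)*31)*16 = ((-1 - 130)*31)*16 = -131*31*16 = -4061*16 = -64976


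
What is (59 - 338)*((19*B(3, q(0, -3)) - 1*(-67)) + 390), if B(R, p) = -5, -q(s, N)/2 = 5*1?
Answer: -100998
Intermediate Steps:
q(s, N) = -10
(59 - 338)*((19*B(3, q(0, -3)) - 1*(-67)) + 390) = (59 - 338)*((19*(-5) - 1*(-67)) + 390) = -279*((-95 + 67) + 390) = -279*(-28 + 390) = -279*362 = -100998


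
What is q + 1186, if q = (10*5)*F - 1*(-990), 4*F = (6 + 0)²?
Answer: 2626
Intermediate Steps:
F = 9 (F = (6 + 0)²/4 = (¼)*6² = (¼)*36 = 9)
q = 1440 (q = (10*5)*9 - 1*(-990) = 50*9 + 990 = 450 + 990 = 1440)
q + 1186 = 1440 + 1186 = 2626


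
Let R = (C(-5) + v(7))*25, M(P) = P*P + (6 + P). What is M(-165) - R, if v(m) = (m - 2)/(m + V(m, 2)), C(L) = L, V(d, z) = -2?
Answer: 27166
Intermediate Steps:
M(P) = 6 + P + P² (M(P) = P² + (6 + P) = 6 + P + P²)
v(m) = 1 (v(m) = (m - 2)/(m - 2) = (-2 + m)/(-2 + m) = 1)
R = -100 (R = (-5 + 1)*25 = -4*25 = -100)
M(-165) - R = (6 - 165 + (-165)²) - 1*(-100) = (6 - 165 + 27225) + 100 = 27066 + 100 = 27166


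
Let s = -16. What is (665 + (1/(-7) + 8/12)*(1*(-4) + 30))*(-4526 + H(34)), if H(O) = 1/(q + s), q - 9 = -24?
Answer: -666505019/217 ≈ -3.0715e+6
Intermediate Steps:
q = -15 (q = 9 - 24 = -15)
H(O) = -1/31 (H(O) = 1/(-15 - 16) = 1/(-31) = -1/31)
(665 + (1/(-7) + 8/12)*(1*(-4) + 30))*(-4526 + H(34)) = (665 + (1/(-7) + 8/12)*(1*(-4) + 30))*(-4526 - 1/31) = (665 + (1*(-⅐) + 8*(1/12))*(-4 + 30))*(-140307/31) = (665 + (-⅐ + ⅔)*26)*(-140307/31) = (665 + (11/21)*26)*(-140307/31) = (665 + 286/21)*(-140307/31) = (14251/21)*(-140307/31) = -666505019/217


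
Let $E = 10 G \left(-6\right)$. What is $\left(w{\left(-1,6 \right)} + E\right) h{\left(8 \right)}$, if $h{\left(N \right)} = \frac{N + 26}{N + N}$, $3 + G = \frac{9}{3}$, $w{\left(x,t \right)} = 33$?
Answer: $\frac{561}{8} \approx 70.125$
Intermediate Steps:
$G = 0$ ($G = -3 + \frac{9}{3} = -3 + 9 \cdot \frac{1}{3} = -3 + 3 = 0$)
$E = 0$ ($E = 10 \cdot 0 \left(-6\right) = 0 \left(-6\right) = 0$)
$h{\left(N \right)} = \frac{26 + N}{2 N}$
$\left(w{\left(-1,6 \right)} + E\right) h{\left(8 \right)} = \left(33 + 0\right) \frac{26 + 8}{2 \cdot 8} = 33 \cdot \frac{1}{2} \cdot \frac{1}{8} \cdot 34 = 33 \cdot \frac{17}{8} = \frac{561}{8}$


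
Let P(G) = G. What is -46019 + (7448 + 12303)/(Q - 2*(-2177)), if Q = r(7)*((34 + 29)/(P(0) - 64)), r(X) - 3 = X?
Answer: -6396607215/139013 ≈ -46014.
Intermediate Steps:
r(X) = 3 + X
Q = -315/32 (Q = (3 + 7)*((34 + 29)/(0 - 64)) = 10*(63/(-64)) = 10*(63*(-1/64)) = 10*(-63/64) = -315/32 ≈ -9.8438)
-46019 + (7448 + 12303)/(Q - 2*(-2177)) = -46019 + (7448 + 12303)/(-315/32 - 2*(-2177)) = -46019 + 19751/(-315/32 + 4354) = -46019 + 19751/(139013/32) = -46019 + 19751*(32/139013) = -46019 + 632032/139013 = -6396607215/139013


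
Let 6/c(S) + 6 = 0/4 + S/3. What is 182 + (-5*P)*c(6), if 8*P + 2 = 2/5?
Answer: 361/2 ≈ 180.50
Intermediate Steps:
P = -⅕ (P = -¼ + (2/5)/8 = -¼ + (2*(⅕))/8 = -¼ + (⅛)*(⅖) = -¼ + 1/20 = -⅕ ≈ -0.20000)
c(S) = 6/(-6 + S/3) (c(S) = 6/(-6 + (0/4 + S/3)) = 6/(-6 + (0*(¼) + S*(⅓))) = 6/(-6 + (0 + S/3)) = 6/(-6 + S/3))
182 + (-5*P)*c(6) = 182 + (-5*(-⅕))*(18/(-18 + 6)) = 182 + 1*(18/(-12)) = 182 + 1*(18*(-1/12)) = 182 + 1*(-3/2) = 182 - 3/2 = 361/2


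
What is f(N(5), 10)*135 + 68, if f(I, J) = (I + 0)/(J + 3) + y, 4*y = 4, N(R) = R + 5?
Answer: 3989/13 ≈ 306.85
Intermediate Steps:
N(R) = 5 + R
y = 1 (y = (1/4)*4 = 1)
f(I, J) = 1 + I/(3 + J) (f(I, J) = (I + 0)/(J + 3) + 1 = I/(3 + J) + 1 = 1 + I/(3 + J))
f(N(5), 10)*135 + 68 = ((3 + (5 + 5) + 10)/(3 + 10))*135 + 68 = ((3 + 10 + 10)/13)*135 + 68 = ((1/13)*23)*135 + 68 = (23/13)*135 + 68 = 3105/13 + 68 = 3989/13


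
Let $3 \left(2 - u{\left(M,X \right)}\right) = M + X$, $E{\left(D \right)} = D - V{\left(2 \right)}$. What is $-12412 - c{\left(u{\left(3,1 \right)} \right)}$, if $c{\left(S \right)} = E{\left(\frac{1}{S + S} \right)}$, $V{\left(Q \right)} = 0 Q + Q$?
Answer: $- \frac{49643}{4} \approx -12411.0$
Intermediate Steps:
$V{\left(Q \right)} = Q$ ($V{\left(Q \right)} = 0 + Q = Q$)
$E{\left(D \right)} = -2 + D$ ($E{\left(D \right)} = D - 2 = -2 + D$)
$u{\left(M,X \right)} = 2 - \frac{M}{3} - \frac{X}{3}$ ($u{\left(M,X \right)} = 2 - \frac{M + X}{3} = 2 - \left(\frac{M}{3} + \frac{X}{3}\right) = 2 - \frac{M}{3} - \frac{X}{3}$)
$c{\left(S \right)} = -2 + \frac{1}{2 S}$ ($c{\left(S \right)} = -2 + \frac{1}{S + S} = -2 + \frac{1}{2 S}$)
$-12412 - c{\left(u{\left(3,1 \right)} \right)} = -12412 - \left(-2 + \frac{1}{2 \left(2 - 1 - \frac{1}{3}\right)}\right) = -12412 - \left(-2 + \frac{1}{2 \cdot \frac{2}{3}}\right) = -12412 - \left(-2 + \frac{1}{2} \cdot \frac{3}{2}\right) = -12412 - \left(-2 + \frac{3}{4}\right) = -12412 - - \frac{5}{4} = -12412 + \frac{5}{4} = - \frac{49643}{4}$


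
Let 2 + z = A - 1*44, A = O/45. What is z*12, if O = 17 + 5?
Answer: -8192/15 ≈ -546.13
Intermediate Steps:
O = 22
A = 22/45 ≈ 0.48889
z = -2048/45 (z = -2 + (22/45 - 1*44) = -2 + (22/45 - 44) = -2 - 1958/45 = -2048/45 ≈ -45.511)
z*12 = -2048/45*12 = -8192/15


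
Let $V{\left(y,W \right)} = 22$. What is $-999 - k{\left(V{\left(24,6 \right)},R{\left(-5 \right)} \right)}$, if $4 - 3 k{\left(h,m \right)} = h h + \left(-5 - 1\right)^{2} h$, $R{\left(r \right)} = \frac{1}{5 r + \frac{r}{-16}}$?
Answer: $-575$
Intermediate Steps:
$R{\left(r \right)} = \frac{16}{79 r}$ ($R{\left(r \right)} = \frac{1}{5 r + r \left(- \frac{1}{16}\right)} = \frac{1}{5 r - \frac{r}{16}} = \frac{1}{\frac{79}{16} r} = \frac{16}{79 r}$)
$k{\left(h,m \right)} = \frac{4}{3} - 12 h - \frac{h^{2}}{3}$ ($k{\left(h,m \right)} = \frac{4}{3} - \frac{h h + \left(-5 - 1\right)^{2} h}{3} = \frac{4}{3} - \frac{h^{2} + \left(-6\right)^{2} h}{3} = \frac{4}{3} - \frac{h^{2} + 36 h}{3} = \frac{4}{3} - \left(12 h + \frac{h^{2}}{3}\right) = \frac{4}{3} - 12 h - \frac{h^{2}}{3}$)
$-999 - k{\left(V{\left(24,6 \right)},R{\left(-5 \right)} \right)} = -999 - \left(\frac{4}{3} - 264 - \frac{22^{2}}{3}\right) = -999 - \left(\frac{4}{3} - 264 - \frac{484}{3}\right) = -999 - -424 = -999 + 424 = -575$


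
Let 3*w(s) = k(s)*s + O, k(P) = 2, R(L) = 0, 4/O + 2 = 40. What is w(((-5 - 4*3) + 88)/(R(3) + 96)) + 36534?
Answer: 99958469/2736 ≈ 36535.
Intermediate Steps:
O = 2/19 (O = 4/(-2 + 40) = 4/38 = 4*(1/38) = 2/19 ≈ 0.10526)
w(s) = 2/57 + 2*s/3 (w(s) = (2*s + 2/19)/3 = (2/19 + 2*s)/3 = 2/57 + 2*s/3)
w(((-5 - 4*3) + 88)/(R(3) + 96)) + 36534 = (2/57 + 2*(((-5 - 4*3) + 88)/(0 + 96))/3) + 36534 = (2/57 + 2*(((-5 - 12) + 88)/96)/3) + 36534 = (2/57 + 2*((-17 + 88)*(1/96))/3) + 36534 = (2/57 + 2*(71*(1/96))/3) + 36534 = (2/57 + (⅔)*(71/96)) + 36534 = (2/57 + 71/144) + 36534 = 1445/2736 + 36534 = 99958469/2736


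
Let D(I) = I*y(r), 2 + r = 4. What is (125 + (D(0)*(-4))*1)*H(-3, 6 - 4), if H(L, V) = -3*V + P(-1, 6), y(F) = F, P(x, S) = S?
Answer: 0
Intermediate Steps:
r = 2 (r = -2 + 4 = 2)
D(I) = 2*I (D(I) = I*2 = 2*I)
H(L, V) = 6 - 3*V (H(L, V) = -3*V + 6 = 6 - 3*V)
(125 + (D(0)*(-4))*1)*H(-3, 6 - 4) = (125 + ((2*0)*(-4))*1)*(6 - 3*(6 - 4)) = (125 + (0*(-4))*1)*(6 - 3*2) = (125 + 0*1)*(6 - 6) = (125 + 0)*0 = 125*0 = 0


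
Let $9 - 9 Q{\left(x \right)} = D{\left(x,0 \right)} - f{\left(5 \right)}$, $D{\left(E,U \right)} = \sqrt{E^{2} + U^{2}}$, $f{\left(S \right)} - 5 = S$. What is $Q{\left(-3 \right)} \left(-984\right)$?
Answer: $- \frac{5248}{3} \approx -1749.3$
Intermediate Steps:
$f{\left(S \right)} = 5 + S$
$Q{\left(x \right)} = \frac{19}{9} - \frac{\sqrt{x^{2}}}{9}$ ($Q{\left(x \right)} = 1 - \frac{\sqrt{x^{2} + 0^{2}} - \left(5 + 5\right)}{9} = 1 - \frac{\sqrt{x^{2} + 0} - 10}{9} = 1 - \frac{\sqrt{x^{2}} - 10}{9} = 1 - \frac{-10 + \sqrt{x^{2}}}{9} = 1 - \left(- \frac{10}{9} + \frac{\sqrt{x^{2}}}{9}\right) = \frac{19}{9} - \frac{\sqrt{x^{2}}}{9}$)
$Q{\left(-3 \right)} \left(-984\right) = \left(\frac{19}{9} - \frac{\sqrt{\left(-3\right)^{2}}}{9}\right) \left(-984\right) = \left(\frac{19}{9} - \frac{\sqrt{9}}{9}\right) \left(-984\right) = \left(\frac{19}{9} - \frac{1}{3}\right) \left(-984\right) = \frac{16}{9} \left(-984\right) = - \frac{5248}{3}$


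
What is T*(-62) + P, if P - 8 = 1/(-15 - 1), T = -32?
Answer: 31871/16 ≈ 1991.9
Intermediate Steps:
P = 127/16 (P = 8 + 1/(-15 - 1) = 8 + 1/(-16) = 8 - 1/16 = 127/16 ≈ 7.9375)
T*(-62) + P = -32*(-62) + 127/16 = 1984 + 127/16 = 31871/16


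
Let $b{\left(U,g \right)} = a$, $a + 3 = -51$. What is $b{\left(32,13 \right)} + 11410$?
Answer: $11356$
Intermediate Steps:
$a = -54$ ($a = -3 - 51 = -54$)
$b{\left(U,g \right)} = -54$
$b{\left(32,13 \right)} + 11410 = -54 + 11410 = 11356$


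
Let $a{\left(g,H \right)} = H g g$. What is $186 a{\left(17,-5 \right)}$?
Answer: $-268770$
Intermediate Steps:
$a{\left(g,H \right)} = H g^{2}$
$186 a{\left(17,-5 \right)} = 186 \left(- 5 \cdot 17^{2}\right) = 186 \left(\left(-5\right) 289\right) = 186 \left(-1445\right) = -268770$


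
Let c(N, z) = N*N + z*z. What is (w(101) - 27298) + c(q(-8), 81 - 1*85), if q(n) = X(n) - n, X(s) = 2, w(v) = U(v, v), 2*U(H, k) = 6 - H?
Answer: -54459/2 ≈ -27230.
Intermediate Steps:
U(H, k) = 3 - H/2 (U(H, k) = (6 - H)/2 = 3 - H/2)
w(v) = 3 - v/2
q(n) = 2 - n
c(N, z) = N² + z²
(w(101) - 27298) + c(q(-8), 81 - 1*85) = ((3 - ½*101) - 27298) + ((2 - 1*(-8))² + (81 - 1*85)²) = ((3 - 101/2) - 27298) + ((2 + 8)² + (81 - 85)²) = (-95/2 - 27298) + (10² + (-4)²) = -54691/2 + (100 + 16) = -54691/2 + 116 = -54459/2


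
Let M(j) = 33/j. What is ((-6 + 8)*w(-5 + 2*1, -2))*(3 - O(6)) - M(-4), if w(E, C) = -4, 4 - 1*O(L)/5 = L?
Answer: -383/4 ≈ -95.750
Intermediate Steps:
O(L) = 20 - 5*L
((-6 + 8)*w(-5 + 2*1, -2))*(3 - O(6)) - M(-4) = ((-6 + 8)*(-4))*(3 - (20 - 5*6)) - 33/(-4) = (2*(-4))*(3 - (20 - 30)) - 33*(-1)/4 = -8*(3 - 1*(-10)) - 1*(-33/4) = -8*(3 + 10) + 33/4 = -8*13 + 33/4 = -104 + 33/4 = -383/4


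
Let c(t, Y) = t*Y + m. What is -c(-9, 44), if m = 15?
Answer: 381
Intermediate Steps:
c(t, Y) = 15 + Y*t (c(t, Y) = t*Y + 15 = Y*t + 15 = 15 + Y*t)
-c(-9, 44) = -(15 + 44*(-9)) = -(15 - 396) = -1*(-381) = 381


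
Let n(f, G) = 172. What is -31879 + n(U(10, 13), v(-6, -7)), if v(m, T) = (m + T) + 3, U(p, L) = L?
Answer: -31707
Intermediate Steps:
v(m, T) = 3 + T + m (v(m, T) = (T + m) + 3 = 3 + T + m)
-31879 + n(U(10, 13), v(-6, -7)) = -31879 + 172 = -31707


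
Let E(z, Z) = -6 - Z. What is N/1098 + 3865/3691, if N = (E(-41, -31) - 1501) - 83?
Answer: -1510499/4052718 ≈ -0.37271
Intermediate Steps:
N = -1559 (N = ((-6 - 1*(-31)) - 1501) - 83 = ((-6 + 31) - 1501) - 83 = (25 - 1501) - 83 = -1476 - 83 = -1559)
N/1098 + 3865/3691 = -1559/1098 + 3865/3691 = -1510499/4052718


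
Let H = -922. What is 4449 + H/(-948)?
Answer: 2109287/474 ≈ 4450.0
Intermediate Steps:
4449 + H/(-948) = 4449 - 922/(-948) = 4449 - 922*(-1/948) = 4449 + 461/474 = 2109287/474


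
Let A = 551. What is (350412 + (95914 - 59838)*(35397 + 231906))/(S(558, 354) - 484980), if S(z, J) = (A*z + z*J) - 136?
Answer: 4821786720/9937 ≈ 4.8524e+5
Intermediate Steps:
S(z, J) = -136 + 551*z + J*z (S(z, J) = (551*z + z*J) - 136 = (551*z + J*z) - 136 = -136 + 551*z + J*z)
(350412 + (95914 - 59838)*(35397 + 231906))/(S(558, 354) - 484980) = (350412 + (95914 - 59838)*(35397 + 231906))/((-136 + 551*558 + 354*558) - 484980) = (350412 + 36076*267303)/((-136 + 307458 + 197532) - 484980) = (350412 + 9643223028)/(504854 - 484980) = 9643573440/19874 = 9643573440*(1/19874) = 4821786720/9937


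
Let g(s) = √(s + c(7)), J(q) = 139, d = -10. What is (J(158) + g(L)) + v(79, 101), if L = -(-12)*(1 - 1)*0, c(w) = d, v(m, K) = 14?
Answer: 153 + I*√10 ≈ 153.0 + 3.1623*I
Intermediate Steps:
c(w) = -10
L = 0 (L = -(-12)*0*0 = -3*0*0 = 0*0 = 0)
g(s) = √(-10 + s) (g(s) = √(s - 10) = √(-10 + s))
(J(158) + g(L)) + v(79, 101) = (139 + √(-10 + 0)) + 14 = (139 + √(-10)) + 14 = (139 + I*√10) + 14 = 153 + I*√10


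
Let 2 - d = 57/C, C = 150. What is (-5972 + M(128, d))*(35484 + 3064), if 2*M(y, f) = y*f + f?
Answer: -5654519387/25 ≈ -2.2618e+8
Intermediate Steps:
d = 81/50 (d = 2 - 57/150 = 2 - 1*19/50 = 2 - 19/50 = 81/50 ≈ 1.6200)
M(y, f) = f/2 + f*y/2 (M(y, f) = (y*f + f)/2 = (f*y + f)/2 = (f + f*y)/2 = f/2 + f*y/2)
(-5972 + M(128, d))*(35484 + 3064) = (-5972 + (½)*(81/50)*(1 + 128))*(35484 + 3064) = (-5972 + (½)*(81/50)*129)*38548 = (-5972 + 10449/100)*38548 = -586751/100*38548 = -5654519387/25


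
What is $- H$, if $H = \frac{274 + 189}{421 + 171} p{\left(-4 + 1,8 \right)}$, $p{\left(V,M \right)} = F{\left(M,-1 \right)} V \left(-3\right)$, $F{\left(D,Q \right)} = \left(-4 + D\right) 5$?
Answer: $- \frac{20835}{148} \approx -140.78$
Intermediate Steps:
$F{\left(D,Q \right)} = -20 + 5 D$
$p{\left(V,M \right)} = - 3 V \left(-20 + 5 M\right)$ ($p{\left(V,M \right)} = \left(-20 + 5 M\right) V \left(-3\right) = V \left(-20 + 5 M\right) \left(-3\right) = - 3 V \left(-20 + 5 M\right)$)
$H = \frac{20835}{148}$ ($H = \frac{274 + 189}{421 + 171} \cdot 15 \left(-4 + 1\right) \left(4 - 8\right) = \frac{463}{592} \cdot 15 \left(-3\right) \left(4 - 8\right) = 463 \cdot \frac{1}{592} \cdot 15 \left(-3\right) \left(-4\right) = \frac{463}{592} \cdot 180 = \frac{20835}{148} \approx 140.78$)
$- H = \left(-1\right) \frac{20835}{148} = - \frac{20835}{148}$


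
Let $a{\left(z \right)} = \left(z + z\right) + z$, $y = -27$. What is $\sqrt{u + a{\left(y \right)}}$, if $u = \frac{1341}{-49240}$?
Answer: $\frac{3 i \sqrt{5457133790}}{24620} \approx 9.0015 i$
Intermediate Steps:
$a{\left(z \right)} = 3 z$ ($a{\left(z \right)} = 2 z + z = 3 z$)
$u = - \frac{1341}{49240}$ ($u = 1341 \left(- \frac{1}{49240}\right) = - \frac{1341}{49240} \approx -0.027234$)
$\sqrt{u + a{\left(y \right)}} = \sqrt{- \frac{1341}{49240} + 3 \left(-27\right)} = \sqrt{- \frac{1341}{49240} - 81} = \sqrt{- \frac{3989781}{49240}} = \frac{3 i \sqrt{5457133790}}{24620}$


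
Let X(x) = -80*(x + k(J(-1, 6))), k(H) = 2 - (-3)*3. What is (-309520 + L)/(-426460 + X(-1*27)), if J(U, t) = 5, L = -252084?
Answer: 140401/106295 ≈ 1.3209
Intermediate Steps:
k(H) = 11 (k(H) = 2 - 1*(-9) = 2 + 9 = 11)
X(x) = -880 - 80*x (X(x) = -80*(x + 11) = -80*(11 + x) = -880 - 80*x)
(-309520 + L)/(-426460 + X(-1*27)) = (-309520 - 252084)/(-426460 + (-880 - (-80)*27)) = -561604/(-426460 + (-880 - 80*(-27))) = -561604/(-426460 + (-880 + 2160)) = -561604/(-426460 + 1280) = -561604/(-425180) = -561604*(-1/425180) = 140401/106295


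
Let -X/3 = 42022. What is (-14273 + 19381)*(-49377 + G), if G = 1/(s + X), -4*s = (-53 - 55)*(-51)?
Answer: -32143382385296/127443 ≈ -2.5222e+8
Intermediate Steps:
X = -126066 (X = -3*42022 = -126066)
s = -1377 (s = -(-53 - 55)*(-51)/4 = -(-27)*(-51) = -¼*5508 = -1377)
G = -1/127443 (G = 1/(-1377 - 126066) = 1/(-127443) = -1/127443 ≈ -7.8466e-6)
(-14273 + 19381)*(-49377 + G) = (-14273 + 19381)*(-49377 - 1/127443) = 5108*(-6292753012/127443) = -32143382385296/127443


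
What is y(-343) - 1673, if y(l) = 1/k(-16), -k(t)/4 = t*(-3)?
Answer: -321217/192 ≈ -1673.0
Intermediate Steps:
k(t) = 12*t (k(t) = -4*t*(-3) = -(-12)*t = 12*t)
y(l) = -1/192 (y(l) = 1/(12*(-16)) = 1/(-192) = -1/192)
y(-343) - 1673 = -1/192 - 1673 = -321217/192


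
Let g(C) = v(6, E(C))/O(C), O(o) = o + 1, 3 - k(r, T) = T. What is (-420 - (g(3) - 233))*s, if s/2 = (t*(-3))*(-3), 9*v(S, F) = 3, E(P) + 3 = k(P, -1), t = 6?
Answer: -20205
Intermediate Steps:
k(r, T) = 3 - T
E(P) = 1 (E(P) = -3 + (3 - 1*(-1)) = -3 + (3 + 1) = -3 + 4 = 1)
v(S, F) = 1/3 (v(S, F) = (1/9)*3 = 1/3)
O(o) = 1 + o
g(C) = 1/(3*(1 + C))
s = 108 (s = 2*((6*(-3))*(-3)) = 2*(-18*(-3)) = 2*54 = 108)
(-420 - (g(3) - 233))*s = (-420 - (1/(3*(1 + 3)) - 233))*108 = (-420 - ((1/3)/4 - 233))*108 = (-420 - ((1/3)*(1/4) - 233))*108 = (-420 - (1/12 - 233))*108 = (-420 - 1*(-2795/12))*108 = (-420 + 2795/12)*108 = -2245/12*108 = -20205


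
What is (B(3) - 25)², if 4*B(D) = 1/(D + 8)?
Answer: 1207801/1936 ≈ 623.86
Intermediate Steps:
B(D) = 1/(4*(8 + D)) (B(D) = 1/(4*(D + 8)) = 1/(4*(8 + D)))
(B(3) - 25)² = (1/(4*(8 + 3)) - 25)² = ((¼)/11 - 25)² = ((¼)*(1/11) - 25)² = (1/44 - 25)² = (-1099/44)² = 1207801/1936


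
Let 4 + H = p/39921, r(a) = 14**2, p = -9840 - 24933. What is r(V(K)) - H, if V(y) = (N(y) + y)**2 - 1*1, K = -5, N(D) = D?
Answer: 2672991/13307 ≈ 200.87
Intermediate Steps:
V(y) = -1 + 4*y**2 (V(y) = (y + y)**2 - 1*1 = (2*y)**2 - 1 = 4*y**2 - 1 = -1 + 4*y**2)
p = -34773
r(a) = 196
H = -64819/13307 (H = -4 - 34773/39921 = -4 - 34773*1/39921 = -4 - 11591/13307 = -64819/13307 ≈ -4.8710)
r(V(K)) - H = 196 - 1*(-64819/13307) = 196 + 64819/13307 = 2672991/13307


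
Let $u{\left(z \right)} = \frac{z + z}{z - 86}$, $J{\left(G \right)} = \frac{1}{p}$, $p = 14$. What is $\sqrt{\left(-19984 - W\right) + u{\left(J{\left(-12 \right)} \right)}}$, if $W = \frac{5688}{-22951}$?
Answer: $\frac{i \sqrt{15233915833870526670}}{27610053} \approx 141.36 i$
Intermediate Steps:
$J{\left(G \right)} = \frac{1}{14}$
$u{\left(z \right)} = \frac{2 z}{-86 + z}$
$W = - \frac{5688}{22951}$ ($W = 5688 \left(- \frac{1}{22951}\right) = - \frac{5688}{22951} \approx -0.24783$)
$\sqrt{\left(-19984 - W\right) + u{\left(J{\left(-12 \right)} \right)}} = \sqrt{\left(-19984 - - \frac{5688}{22951}\right) + 2 \cdot \frac{1}{14} \frac{1}{-86 + \frac{1}{14}}} = \sqrt{\left(-19984 + \frac{5688}{22951}\right) + 2 \cdot \frac{1}{14} \frac{1}{- \frac{1203}{14}}} = \sqrt{- \frac{458647096}{22951} + 2 \cdot \frac{1}{14} \left(- \frac{14}{1203}\right)} = \sqrt{- \frac{458647096}{22951} - \frac{2}{1203}} = \sqrt{- \frac{551752502390}{27610053}} = \frac{i \sqrt{15233915833870526670}}{27610053}$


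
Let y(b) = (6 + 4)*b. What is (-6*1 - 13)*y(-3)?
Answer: 570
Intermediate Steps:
y(b) = 10*b
(-6*1 - 13)*y(-3) = (-6*1 - 13)*(10*(-3)) = (-6 - 13)*(-30) = -19*(-30) = 570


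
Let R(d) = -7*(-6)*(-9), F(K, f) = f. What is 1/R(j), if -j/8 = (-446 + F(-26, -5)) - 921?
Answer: -1/378 ≈ -0.0026455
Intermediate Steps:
j = 10976 (j = -8*((-446 - 5) - 921) = -8*(-451 - 921) = -8*(-1372) = 10976)
R(d) = -378 (R(d) = 42*(-9) = -378)
1/R(j) = 1/(-378) = -1/378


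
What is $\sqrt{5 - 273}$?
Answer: $2 i \sqrt{67} \approx 16.371 i$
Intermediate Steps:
$\sqrt{5 - 273} = \sqrt{-268} = 2 i \sqrt{67}$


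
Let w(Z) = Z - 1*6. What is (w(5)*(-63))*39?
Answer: 2457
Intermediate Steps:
w(Z) = -6 + Z (w(Z) = Z - 6 = -6 + Z)
(w(5)*(-63))*39 = ((-6 + 5)*(-63))*39 = -1*(-63)*39 = 63*39 = 2457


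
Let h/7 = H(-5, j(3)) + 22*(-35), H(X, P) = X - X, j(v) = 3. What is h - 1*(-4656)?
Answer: -734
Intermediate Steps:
H(X, P) = 0
h = -5390 (h = 7*(0 + 22*(-35)) = 7*(0 - 770) = 7*(-770) = -5390)
h - 1*(-4656) = -5390 - 1*(-4656) = -5390 + 4656 = -734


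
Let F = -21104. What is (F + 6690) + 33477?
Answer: 19063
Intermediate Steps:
(F + 6690) + 33477 = (-21104 + 6690) + 33477 = -14414 + 33477 = 19063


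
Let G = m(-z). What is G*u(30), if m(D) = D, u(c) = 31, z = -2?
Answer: 62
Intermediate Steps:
G = 2 (G = -1*(-2) = 2)
G*u(30) = 2*31 = 62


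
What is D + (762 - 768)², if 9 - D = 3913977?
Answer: -3913932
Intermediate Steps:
D = -3913968 (D = 9 - 1*3913977 = 9 - 3913977 = -3913968)
D + (762 - 768)² = -3913968 + (762 - 768)² = -3913968 + (-6)² = -3913968 + 36 = -3913932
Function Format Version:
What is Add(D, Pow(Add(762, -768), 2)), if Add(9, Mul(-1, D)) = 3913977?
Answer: -3913932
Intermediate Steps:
D = -3913968 (D = Add(9, Mul(-1, 3913977)) = Add(9, -3913977) = -3913968)
Add(D, Pow(Add(762, -768), 2)) = Add(-3913968, Pow(Add(762, -768), 2)) = Add(-3913968, Pow(-6, 2)) = Add(-3913968, 36) = -3913932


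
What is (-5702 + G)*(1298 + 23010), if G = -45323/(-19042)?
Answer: -1319099884794/9521 ≈ -1.3855e+8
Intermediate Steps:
G = 45323/19042 (G = -45323*(-1/19042) = 45323/19042 ≈ 2.3802)
(-5702 + G)*(1298 + 23010) = (-5702 + 45323/19042)*(1298 + 23010) = -108532161/19042*24308 = -1319099884794/9521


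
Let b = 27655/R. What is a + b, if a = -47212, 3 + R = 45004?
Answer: -2124559557/45001 ≈ -47211.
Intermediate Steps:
R = 45001 (R = -3 + 45004 = 45001)
b = 27655/45001 ≈ 0.61454
a + b = -47212 + 27655/45001 = -2124559557/45001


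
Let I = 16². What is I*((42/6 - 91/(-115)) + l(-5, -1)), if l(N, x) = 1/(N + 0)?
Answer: 223488/115 ≈ 1943.4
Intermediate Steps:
I = 256
l(N, x) = 1/N
I*((42/6 - 91/(-115)) + l(-5, -1)) = 256*((42/6 - 91/(-115)) + 1/(-5)) = 256*((42*(⅙) - 91*(-1/115)) - ⅕) = 256*((7 + 91/115) - ⅕) = 256*(896/115 - ⅕) = 256*(873/115) = 223488/115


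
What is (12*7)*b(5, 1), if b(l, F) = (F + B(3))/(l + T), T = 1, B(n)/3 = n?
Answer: 140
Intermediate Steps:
B(n) = 3*n
b(l, F) = (9 + F)/(1 + l) (b(l, F) = (F + 3*3)/(l + 1) = (F + 9)/(1 + l) = (9 + F)/(1 + l))
(12*7)*b(5, 1) = (12*7)*((9 + 1)/(1 + 5)) = 84*(10/6) = 84*((⅙)*10) = 84*(5/3) = 140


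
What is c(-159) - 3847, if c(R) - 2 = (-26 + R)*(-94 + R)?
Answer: 42960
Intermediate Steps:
c(R) = 2 + (-94 + R)*(-26 + R) (c(R) = 2 + (-26 + R)*(-94 + R) = 2 + (-94 + R)*(-26 + R))
c(-159) - 3847 = (2446 + (-159)² - 120*(-159)) - 3847 = (2446 + 25281 + 19080) - 3847 = 46807 - 3847 = 42960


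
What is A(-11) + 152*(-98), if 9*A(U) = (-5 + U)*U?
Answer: -133888/9 ≈ -14876.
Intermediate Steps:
A(U) = U*(-5 + U)/9 (A(U) = ((-5 + U)*U)/9 = (U*(-5 + U))/9 = U*(-5 + U)/9)
A(-11) + 152*(-98) = (1/9)*(-11)*(-5 - 11) + 152*(-98) = (1/9)*(-11)*(-16) - 14896 = 176/9 - 14896 = -133888/9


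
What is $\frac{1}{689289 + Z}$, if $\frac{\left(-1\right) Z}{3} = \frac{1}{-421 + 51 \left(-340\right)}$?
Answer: $\frac{17761}{12242461932} \approx 1.4508 \cdot 10^{-6}$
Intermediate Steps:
$Z = \frac{3}{17761}$ ($Z = - \frac{3}{-421 + 51 \left(-340\right)} = - \frac{3}{-421 - 17340} = - \frac{3}{-17761} = \left(-3\right) \left(- \frac{1}{17761}\right) = \frac{3}{17761} \approx 0.00016891$)
$\frac{1}{689289 + Z} = \frac{1}{689289 + \frac{3}{17761}} = \frac{1}{\frac{12242461932}{17761}} = \frac{17761}{12242461932}$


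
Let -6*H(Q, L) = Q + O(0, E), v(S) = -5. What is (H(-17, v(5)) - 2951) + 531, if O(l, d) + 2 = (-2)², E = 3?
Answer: -4835/2 ≈ -2417.5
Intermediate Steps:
O(l, d) = 2 (O(l, d) = -2 + (-2)² = -2 + 4 = 2)
H(Q, L) = -⅓ - Q/6 (H(Q, L) = -(Q + 2)/6 = -(2 + Q)/6 = -⅓ - Q/6)
(H(-17, v(5)) - 2951) + 531 = ((-⅓ - ⅙*(-17)) - 2951) + 531 = ((-⅓ + 17/6) - 2951) + 531 = (5/2 - 2951) + 531 = -5897/2 + 531 = -4835/2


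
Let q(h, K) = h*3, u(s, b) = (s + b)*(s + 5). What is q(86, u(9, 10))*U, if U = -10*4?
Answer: -10320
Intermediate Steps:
u(s, b) = (5 + s)*(b + s) (u(s, b) = (b + s)*(5 + s) = (5 + s)*(b + s))
U = -40
q(h, K) = 3*h
q(86, u(9, 10))*U = (3*86)*(-40) = 258*(-40) = -10320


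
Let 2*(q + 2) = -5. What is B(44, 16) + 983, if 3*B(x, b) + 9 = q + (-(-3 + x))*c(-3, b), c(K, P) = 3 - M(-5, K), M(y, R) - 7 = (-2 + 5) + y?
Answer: 6035/6 ≈ 1005.8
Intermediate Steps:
q = -9/2 (q = -2 + (½)*(-5) = -2 - 5/2 = -9/2 ≈ -4.5000)
M(y, R) = 10 + y (M(y, R) = 7 + ((-2 + 5) + y) = 7 + (3 + y) = 10 + y)
c(K, P) = -2 (c(K, P) = 3 - (10 - 5) = 3 - 1*5 = 3 - 5 = -2)
B(x, b) = -13/2 + 2*x/3 (B(x, b) = -3 + (-9/2 - (-3 + x)*(-2))/3 = -3 + (-9/2 + (3 - x)*(-2))/3 = -3 + (-9/2 + (-6 + 2*x))/3 = -3 + (-21/2 + 2*x)/3 = -3 + (-7/2 + 2*x/3) = -13/2 + 2*x/3)
B(44, 16) + 983 = (-13/2 + (⅔)*44) + 983 = (-13/2 + 88/3) + 983 = 137/6 + 983 = 6035/6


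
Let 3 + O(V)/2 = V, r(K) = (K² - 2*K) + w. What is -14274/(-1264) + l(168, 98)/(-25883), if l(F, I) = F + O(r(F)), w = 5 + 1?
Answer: 149366571/16358056 ≈ 9.1311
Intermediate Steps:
w = 6
r(K) = 6 + K² - 2*K (r(K) = (K² - 2*K) + 6 = 6 + K² - 2*K)
O(V) = -6 + 2*V
l(F, I) = 6 - 3*F + 2*F² (l(F, I) = F + (-6 + 2*(6 + F² - 2*F)) = F + (-6 + (12 - 4*F + 2*F²)) = F + (6 - 4*F + 2*F²) = 6 - 3*F + 2*F²)
-14274/(-1264) + l(168, 98)/(-25883) = -14274/(-1264) + (6 - 3*168 + 2*168²)/(-25883) = -14274*(-1/1264) + (6 - 504 + 2*28224)*(-1/25883) = 7137/632 + (6 - 504 + 56448)*(-1/25883) = 7137/632 + 55950*(-1/25883) = 7137/632 - 55950/25883 = 149366571/16358056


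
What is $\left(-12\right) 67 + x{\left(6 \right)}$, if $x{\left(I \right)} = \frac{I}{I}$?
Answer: $-803$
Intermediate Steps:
$x{\left(I \right)} = 1$
$\left(-12\right) 67 + x{\left(6 \right)} = \left(-12\right) 67 + 1 = -804 + 1 = -803$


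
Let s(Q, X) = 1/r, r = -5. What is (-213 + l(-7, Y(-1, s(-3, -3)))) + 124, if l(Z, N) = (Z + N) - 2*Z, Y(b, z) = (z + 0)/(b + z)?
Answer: -491/6 ≈ -81.833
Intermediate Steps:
s(Q, X) = -1/5 (s(Q, X) = 1/(-5) = -1/5)
Y(b, z) = z/(b + z)
l(Z, N) = N - Z (l(Z, N) = (N + Z) - 2*Z = N - Z)
(-213 + l(-7, Y(-1, s(-3, -3)))) + 124 = (-213 + (-1/(5*(-1 - 1/5)) - 1*(-7))) + 124 = (-213 + (-1/(5*(-6/5)) + 7)) + 124 = (-213 + (-1/5*(-5/6) + 7)) + 124 = (-213 + (1/6 + 7)) + 124 = (-213 + 43/6) + 124 = -1235/6 + 124 = -491/6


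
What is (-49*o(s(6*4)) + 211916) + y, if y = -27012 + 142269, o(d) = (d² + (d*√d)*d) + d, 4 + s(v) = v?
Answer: 306593 - 39200*√5 ≈ 2.1894e+5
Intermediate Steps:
s(v) = -4 + v
o(d) = d + d² + d^(5/2) (o(d) = (d² + d^(3/2)*d) + d = (d² + d^(5/2)) + d = d + d² + d^(5/2))
y = 115257
(-49*o(s(6*4)) + 211916) + y = (-49*((-4 + 6*4) + (-4 + 6*4)² + (-4 + 6*4)^(5/2)) + 211916) + 115257 = (-49*((-4 + 24) + (-4 + 24)² + (-4 + 24)^(5/2)) + 211916) + 115257 = (-49*(20 + 20² + 20^(5/2)) + 211916) + 115257 = (-49*(20 + 400 + 800*√5) + 211916) + 115257 = (-49*(420 + 800*√5) + 211916) + 115257 = ((-20580 - 39200*√5) + 211916) + 115257 = (191336 - 39200*√5) + 115257 = 306593 - 39200*√5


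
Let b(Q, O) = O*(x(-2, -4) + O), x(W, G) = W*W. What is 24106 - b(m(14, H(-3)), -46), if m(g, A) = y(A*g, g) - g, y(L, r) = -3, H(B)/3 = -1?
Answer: 22174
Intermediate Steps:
x(W, G) = W²
H(B) = -3 (H(B) = 3*(-1) = -3)
m(g, A) = -3 - g
b(Q, O) = O*(4 + O) (b(Q, O) = O*((-2)² + O) = O*(4 + O))
24106 - b(m(14, H(-3)), -46) = 24106 - (-46)*(4 - 46) = 24106 - (-46)*(-42) = 24106 - 1*1932 = 24106 - 1932 = 22174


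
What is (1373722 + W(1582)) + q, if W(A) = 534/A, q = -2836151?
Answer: -1156781072/791 ≈ -1.4624e+6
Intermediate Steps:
(1373722 + W(1582)) + q = (1373722 + 534/1582) - 2836151 = (1373722 + 534*(1/1582)) - 2836151 = (1373722 + 267/791) - 2836151 = 1086614369/791 - 2836151 = -1156781072/791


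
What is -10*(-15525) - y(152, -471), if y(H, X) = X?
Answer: 155721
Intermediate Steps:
-10*(-15525) - y(152, -471) = -10*(-15525) - 1*(-471) = 155250 + 471 = 155721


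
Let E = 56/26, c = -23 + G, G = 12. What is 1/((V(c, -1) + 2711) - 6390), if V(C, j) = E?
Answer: -13/47799 ≈ -0.00027197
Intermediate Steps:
c = -11 (c = -23 + 12 = -11)
E = 28/13 (E = 56*(1/26) = 28/13 ≈ 2.1538)
V(C, j) = 28/13
1/((V(c, -1) + 2711) - 6390) = 1/((28/13 + 2711) - 6390) = 1/(35271/13 - 6390) = 1/(-47799/13) = -13/47799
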